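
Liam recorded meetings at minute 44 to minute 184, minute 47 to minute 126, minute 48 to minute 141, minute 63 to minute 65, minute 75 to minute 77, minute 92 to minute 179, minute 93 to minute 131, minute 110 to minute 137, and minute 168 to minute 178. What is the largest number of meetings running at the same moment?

Walk the sorted start/end points keeping a running depth.
The depth first hits 6 at minute 110.

6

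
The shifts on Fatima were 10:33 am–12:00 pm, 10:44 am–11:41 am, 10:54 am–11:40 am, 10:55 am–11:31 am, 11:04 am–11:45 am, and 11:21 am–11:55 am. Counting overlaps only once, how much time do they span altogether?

Merged: 10:33 am–12:00 pm.
Length: 1 h 27 min.

1 h 27 min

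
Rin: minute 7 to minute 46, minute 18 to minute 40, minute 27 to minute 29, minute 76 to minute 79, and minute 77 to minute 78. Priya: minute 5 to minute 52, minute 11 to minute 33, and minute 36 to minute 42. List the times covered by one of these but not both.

First set merges to minute 7 to minute 46, minute 76 to minute 79.
Second set merges to minute 5 to minute 52.
Only in the first: minute 76 to minute 79.
Only in the second: minute 5 to minute 7, minute 46 to minute 52.
Together these are the periods covered by exactly one.

minute 5 to minute 7, minute 46 to minute 52, minute 76 to minute 79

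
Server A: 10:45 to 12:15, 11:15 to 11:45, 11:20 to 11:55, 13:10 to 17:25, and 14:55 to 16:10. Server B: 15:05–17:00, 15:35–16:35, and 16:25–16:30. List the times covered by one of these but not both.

10:45–12:15, 13:10–15:05, 17:00–17:25

Merge the first list: 10:45–12:15, 13:10–17:25.
Merge the second list: 15:05–17:00.
A \ B = 10:45–12:15, 13:10–15:05, 17:00–17:25.
B \ A = none.
Union of the two gives the symmetric difference.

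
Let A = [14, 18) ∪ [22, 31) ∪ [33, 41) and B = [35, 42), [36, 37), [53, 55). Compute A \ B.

[14, 18) ∪ [22, 31) ∪ [33, 35)

Merge the second list: [35, 42), [53, 55).
[14, 18) is untouched.
[22, 31) is untouched.
[33, 41) with B removed leaves [33, 35).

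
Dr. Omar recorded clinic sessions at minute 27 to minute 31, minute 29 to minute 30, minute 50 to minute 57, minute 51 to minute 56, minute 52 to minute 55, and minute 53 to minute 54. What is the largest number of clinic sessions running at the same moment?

Sweep endpoints in order; track running count of active intervals.
Peak of 4 reached at minute 53.

4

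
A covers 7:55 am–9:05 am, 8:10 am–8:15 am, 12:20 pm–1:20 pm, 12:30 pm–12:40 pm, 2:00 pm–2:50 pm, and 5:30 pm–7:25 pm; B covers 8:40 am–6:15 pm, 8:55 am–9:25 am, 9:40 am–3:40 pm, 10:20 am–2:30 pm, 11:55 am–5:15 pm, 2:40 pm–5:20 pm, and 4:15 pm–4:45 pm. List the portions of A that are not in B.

First set merges to 7:55 am–9:05 am, 12:20 pm–1:20 pm, 2:00 pm–2:50 pm, 5:30 pm–7:25 pm.
Second set merges to 8:40 am–6:15 pm.
7:55 am–9:05 am with B removed leaves 7:55 am–8:40 am.
12:20 pm–1:20 pm lies entirely inside B → drops out.
2:00 pm–2:50 pm lies entirely inside B → drops out.
5:30 pm–7:25 pm with B removed leaves 6:15 pm–7:25 pm.

7:55 am–8:40 am, 6:15 pm–7:25 pm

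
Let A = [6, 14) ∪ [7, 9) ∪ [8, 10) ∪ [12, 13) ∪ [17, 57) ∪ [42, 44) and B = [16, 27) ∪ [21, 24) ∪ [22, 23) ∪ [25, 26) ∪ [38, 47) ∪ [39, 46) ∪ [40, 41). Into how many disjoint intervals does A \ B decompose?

3

A, merged: [6, 14), [17, 57).
B, merged: [16, 27), [38, 47).
A \ B = [6, 14), [27, 38), [47, 57).
That is 3 disjoint pieces.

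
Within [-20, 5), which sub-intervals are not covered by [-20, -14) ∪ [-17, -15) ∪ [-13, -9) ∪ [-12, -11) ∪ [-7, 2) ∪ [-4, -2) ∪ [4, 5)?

Covered (merged): [-20, -14), [-13, -9), [-7, 2), [4, 5).
Uncovered inside [-20, 5): [-14, -13), [-9, -7), [2, 4).

[-14, -13) ∪ [-9, -7) ∪ [2, 4)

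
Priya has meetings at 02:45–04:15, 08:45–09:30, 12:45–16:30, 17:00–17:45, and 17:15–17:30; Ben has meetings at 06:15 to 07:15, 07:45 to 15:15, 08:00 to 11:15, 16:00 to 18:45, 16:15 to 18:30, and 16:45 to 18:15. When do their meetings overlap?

First set merges to 02:45–04:15, 08:45–09:30, 12:45–16:30, 17:00–17:45.
Second set merges to 06:15–07:15, 07:45–15:15, 16:00–18:45.
02:45–04:15 falls entirely outside B.
08:45–09:30 overlaps B on 08:45–09:30.
12:45–16:30 overlaps B on 12:45–15:15, 16:00–16:30.
17:00–17:45 overlaps B on 17:00–17:45.

08:45–09:30, 12:45–15:15, 16:00–16:30, 17:00–17:45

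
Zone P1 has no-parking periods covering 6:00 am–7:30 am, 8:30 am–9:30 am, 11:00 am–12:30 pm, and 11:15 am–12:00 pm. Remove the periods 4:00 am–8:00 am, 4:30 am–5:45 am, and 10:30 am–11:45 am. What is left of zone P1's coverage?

A, merged: 6:00 am–7:30 am, 8:30 am–9:30 am, 11:00 am–12:30 pm.
B, merged: 4:00 am–8:00 am, 10:30 am–11:45 am.
6:00 am–7:30 am lies entirely inside B → drops out.
8:30 am–9:30 am is untouched.
11:00 am–12:30 pm with B removed leaves 11:45 am–12:30 pm.

8:30 am–9:30 am, 11:45 am–12:30 pm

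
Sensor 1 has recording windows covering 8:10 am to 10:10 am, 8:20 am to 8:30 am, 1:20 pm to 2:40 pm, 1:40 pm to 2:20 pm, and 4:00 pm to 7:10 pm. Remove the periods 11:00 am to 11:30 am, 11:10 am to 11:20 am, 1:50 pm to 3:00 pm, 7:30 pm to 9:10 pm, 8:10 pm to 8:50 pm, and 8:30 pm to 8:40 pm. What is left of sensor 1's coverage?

8:10 am–10:10 am, 1:20 pm–1:50 pm, 4:00 pm–7:10 pm

A, merged: 8:10 am–10:10 am, 1:20 pm–2:40 pm, 4:00 pm–7:10 pm.
B, merged: 11:00 am–11:30 am, 1:50 pm–3:00 pm, 7:30 pm–9:10 pm.
8:10 am–10:10 am is untouched.
1:20 pm–2:40 pm with B removed leaves 1:20 pm–1:50 pm.
4:00 pm–7:10 pm is untouched.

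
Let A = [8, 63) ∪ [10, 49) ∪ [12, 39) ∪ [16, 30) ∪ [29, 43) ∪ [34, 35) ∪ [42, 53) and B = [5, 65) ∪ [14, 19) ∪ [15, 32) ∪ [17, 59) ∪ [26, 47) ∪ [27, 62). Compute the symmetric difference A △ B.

[5, 8) ∪ [63, 65)

First set merges to [8, 63).
Second set merges to [5, 65).
A \ B = none.
B \ A = [5, 8), [63, 65).
Union of the two gives the symmetric difference.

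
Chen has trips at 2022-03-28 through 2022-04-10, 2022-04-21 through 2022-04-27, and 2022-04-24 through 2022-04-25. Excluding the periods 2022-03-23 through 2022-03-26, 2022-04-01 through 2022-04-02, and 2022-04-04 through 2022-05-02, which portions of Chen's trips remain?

A, merged: 2022-03-28 through 2022-04-10, 2022-04-21 through 2022-04-27.
2022-03-28 through 2022-04-10 with B removed leaves 2022-03-28 through 2022-03-31, 2022-04-03 through 2022-04-03.
2022-04-21 through 2022-04-27 lies entirely inside B → drops out.

2022-03-28 through 2022-03-31, 2022-04-03 through 2022-04-03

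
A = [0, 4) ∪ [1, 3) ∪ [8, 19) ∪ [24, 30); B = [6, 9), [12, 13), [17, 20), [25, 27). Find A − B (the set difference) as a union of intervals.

First set merges to [0, 4), [8, 19), [24, 30).
[0, 4) is untouched.
[8, 19) with B removed leaves [9, 12), [13, 17).
[24, 30) with B removed leaves [24, 25), [27, 30).

[0, 4) ∪ [9, 12) ∪ [13, 17) ∪ [24, 25) ∪ [27, 30)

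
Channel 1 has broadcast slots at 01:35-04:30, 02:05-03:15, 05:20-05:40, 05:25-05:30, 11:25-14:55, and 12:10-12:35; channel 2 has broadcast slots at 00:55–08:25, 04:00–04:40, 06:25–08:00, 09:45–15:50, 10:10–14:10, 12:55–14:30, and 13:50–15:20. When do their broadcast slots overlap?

A, merged: 01:35–04:30, 05:20–05:40, 11:25–14:55.
B, merged: 00:55–08:25, 09:45–15:50.
01:35–04:30 meets the second set on 01:35–04:30.
05:20–05:40 meets the second set on 05:20–05:40.
11:25–14:55 meets the second set on 11:25–14:55.

01:35–04:30, 05:20–05:40, 11:25–14:55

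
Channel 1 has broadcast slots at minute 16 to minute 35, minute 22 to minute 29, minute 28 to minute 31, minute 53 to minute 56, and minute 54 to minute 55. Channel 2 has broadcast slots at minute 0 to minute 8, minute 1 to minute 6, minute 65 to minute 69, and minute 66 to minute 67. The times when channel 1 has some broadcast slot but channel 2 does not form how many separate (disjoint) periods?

2

A, merged: minute 16 to minute 35, minute 53 to minute 56.
B, merged: minute 0 to minute 8, minute 65 to minute 69.
A \ B = minute 16 to minute 35, minute 53 to minute 56.
That is 2 disjoint pieces.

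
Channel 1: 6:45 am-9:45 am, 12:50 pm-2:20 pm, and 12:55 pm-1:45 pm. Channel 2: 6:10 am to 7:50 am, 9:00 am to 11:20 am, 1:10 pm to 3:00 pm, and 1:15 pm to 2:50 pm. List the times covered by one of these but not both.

6:10 am–6:45 am, 7:50 am–9:00 am, 9:45 am–11:20 am, 12:50 pm–1:10 pm, 2:20 pm–3:00 pm

A, merged: 6:45 am–9:45 am, 12:50 pm–2:20 pm.
B, merged: 6:10 am–7:50 am, 9:00 am–11:20 am, 1:10 pm–3:00 pm.
A \ B = 7:50 am–9:00 am, 12:50 pm–1:10 pm.
B \ A = 6:10 am–6:45 am, 9:45 am–11:20 am, 2:20 pm–3:00 pm.
Union of the two gives the symmetric difference.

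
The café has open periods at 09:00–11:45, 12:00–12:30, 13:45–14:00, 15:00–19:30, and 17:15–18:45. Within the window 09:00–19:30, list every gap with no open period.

11:45–12:00, 12:30–13:45, 14:00–15:00

After merging, the occupied span is 09:00–11:45, 12:00–12:30, 13:45–14:00, 15:00–19:30.
Uncovered inside 09:00–19:30: 11:45–12:00, 12:30–13:45, 14:00–15:00.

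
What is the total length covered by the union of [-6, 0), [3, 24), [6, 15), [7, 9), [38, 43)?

32

Merged: [-6, 0), [3, 24), [38, 43).
Lengths: 6 + 21 + 5 = 32.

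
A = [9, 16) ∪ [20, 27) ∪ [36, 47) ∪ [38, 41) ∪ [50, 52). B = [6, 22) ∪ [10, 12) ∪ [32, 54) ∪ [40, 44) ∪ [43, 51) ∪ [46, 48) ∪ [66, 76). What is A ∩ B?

[9, 16) ∪ [20, 22) ∪ [36, 47) ∪ [50, 52)

Merge the first list: [9, 16), [20, 27), [36, 47), [50, 52).
Merge the second list: [6, 22), [32, 54), [66, 76).
[9, 16) meets the second set on [9, 16).
[20, 27) meets the second set on [20, 22).
[36, 47) meets the second set on [36, 47).
[50, 52) meets the second set on [50, 52).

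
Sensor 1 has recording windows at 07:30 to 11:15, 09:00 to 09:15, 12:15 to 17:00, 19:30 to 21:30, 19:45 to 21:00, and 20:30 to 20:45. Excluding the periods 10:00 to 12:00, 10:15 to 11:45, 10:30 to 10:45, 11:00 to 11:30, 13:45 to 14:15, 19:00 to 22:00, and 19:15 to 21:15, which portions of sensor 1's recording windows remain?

07:30–10:00, 12:15–13:45, 14:15–17:00

A, merged: 07:30–11:15, 12:15–17:00, 19:30–21:30.
B, merged: 10:00–12:00, 13:45–14:15, 19:00–22:00.
07:30–11:15 \ B = 07:30–10:00.
12:15–17:00 \ B = 12:15–13:45, 14:15–17:00.
19:30–21:30: entirely removed.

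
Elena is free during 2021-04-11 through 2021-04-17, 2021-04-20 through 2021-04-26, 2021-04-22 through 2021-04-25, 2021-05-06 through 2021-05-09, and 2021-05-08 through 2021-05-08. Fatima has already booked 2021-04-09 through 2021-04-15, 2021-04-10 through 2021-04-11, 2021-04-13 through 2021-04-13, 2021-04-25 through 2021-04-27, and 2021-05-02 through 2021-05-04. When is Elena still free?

2021-04-16 through 2021-04-17, 2021-04-20 through 2021-04-24, 2021-05-06 through 2021-05-09

First set merges to 2021-04-11 through 2021-04-17, 2021-04-20 through 2021-04-26, 2021-05-06 through 2021-05-09.
Second set merges to 2021-04-09 through 2021-04-15, 2021-04-25 through 2021-04-27, 2021-05-02 through 2021-05-04.
2021-04-11 through 2021-04-17 \ B = 2021-04-16 through 2021-04-17.
2021-04-20 through 2021-04-26 \ B = 2021-04-20 through 2021-04-24.
2021-05-06 through 2021-05-09: nothing removed.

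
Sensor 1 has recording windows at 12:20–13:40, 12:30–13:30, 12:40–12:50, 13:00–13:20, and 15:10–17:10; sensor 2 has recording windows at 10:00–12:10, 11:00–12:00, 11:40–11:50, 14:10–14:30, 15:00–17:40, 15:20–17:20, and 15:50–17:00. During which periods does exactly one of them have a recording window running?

Merge the first list: 12:20–13:40, 15:10–17:10.
Merge the second list: 10:00–12:10, 14:10–14:30, 15:00–17:40.
A \ B = 12:20–13:40.
B \ A = 10:00–12:10, 14:10–14:30, 15:00–15:10, 17:10–17:40.
Union of the two gives the symmetric difference.

10:00–12:10, 12:20–13:40, 14:10–14:30, 15:00–15:10, 17:10–17:40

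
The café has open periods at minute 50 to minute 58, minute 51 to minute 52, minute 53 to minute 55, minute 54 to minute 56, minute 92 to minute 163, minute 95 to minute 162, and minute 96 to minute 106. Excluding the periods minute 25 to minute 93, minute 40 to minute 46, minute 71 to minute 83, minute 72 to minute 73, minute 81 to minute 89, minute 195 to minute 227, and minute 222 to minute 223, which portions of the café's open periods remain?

minute 93 to minute 163

Merge the first list: minute 50 to minute 58, minute 92 to minute 163.
Merge the second list: minute 25 to minute 93, minute 195 to minute 227.
minute 50 to minute 58 lies entirely inside B → drops out.
minute 92 to minute 163 with B removed leaves minute 93 to minute 163.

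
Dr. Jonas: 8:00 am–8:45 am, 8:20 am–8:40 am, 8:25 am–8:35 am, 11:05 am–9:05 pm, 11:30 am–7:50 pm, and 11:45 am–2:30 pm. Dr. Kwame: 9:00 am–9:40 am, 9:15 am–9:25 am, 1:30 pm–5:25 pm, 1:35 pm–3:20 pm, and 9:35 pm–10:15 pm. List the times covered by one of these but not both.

First set merges to 8:00 am–8:45 am, 11:05 am–9:05 pm.
Second set merges to 9:00 am–9:40 am, 1:30 pm–5:25 pm, 9:35 pm–10:15 pm.
Only in the first: 8:00 am–8:45 am, 11:05 am–1:30 pm, 5:25 pm–9:05 pm.
Only in the second: 9:00 am–9:40 am, 9:35 pm–10:15 pm.
Together these are the periods covered by exactly one.

8:00 am–8:45 am, 9:00 am–9:40 am, 11:05 am–1:30 pm, 5:25 pm–9:05 pm, 9:35 pm–10:15 pm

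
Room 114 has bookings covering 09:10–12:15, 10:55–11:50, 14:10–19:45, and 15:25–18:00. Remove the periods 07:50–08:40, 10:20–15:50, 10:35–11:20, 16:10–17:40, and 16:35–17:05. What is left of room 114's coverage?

09:10-10:20, 15:50-16:10, 17:40-19:45

A, merged: 09:10-12:15, 14:10-19:45.
B, merged: 07:50-08:40, 10:20-15:50, 16:10-17:40.
09:10-12:15 with B removed leaves 09:10-10:20.
14:10-19:45 with B removed leaves 15:50-16:10, 17:40-19:45.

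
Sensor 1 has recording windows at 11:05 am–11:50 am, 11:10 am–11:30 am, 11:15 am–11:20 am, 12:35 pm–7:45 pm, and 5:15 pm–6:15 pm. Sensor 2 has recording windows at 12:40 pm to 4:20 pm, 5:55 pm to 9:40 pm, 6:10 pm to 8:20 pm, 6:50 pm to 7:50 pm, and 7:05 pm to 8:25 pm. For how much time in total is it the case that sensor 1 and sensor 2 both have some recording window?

First set merges to 11:05 am-11:50 am, 12:35 pm-7:45 pm.
Second set merges to 12:40 pm-4:20 pm, 5:55 pm-9:40 pm.
A ∩ B = 12:40 pm-4:20 pm, 5:55 pm-7:45 pm.
Total: 3 h 40 min + 1 h 50 min = 5 h 30 min.

5 h 30 min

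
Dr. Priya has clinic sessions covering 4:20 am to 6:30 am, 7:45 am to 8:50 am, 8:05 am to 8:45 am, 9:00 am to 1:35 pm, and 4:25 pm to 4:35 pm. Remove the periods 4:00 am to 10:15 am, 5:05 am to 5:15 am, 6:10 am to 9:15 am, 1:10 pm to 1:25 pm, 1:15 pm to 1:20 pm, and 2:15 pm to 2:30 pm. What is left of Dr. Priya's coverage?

10:15 am-1:10 pm, 1:25 pm-1:35 pm, 4:25 pm-4:35 pm

A, merged: 4:20 am-6:30 am, 7:45 am-8:50 am, 9:00 am-1:35 pm, 4:25 pm-4:35 pm.
B, merged: 4:00 am-10:15 am, 1:10 pm-1:25 pm, 2:15 pm-2:30 pm.
4:20 am-6:30 am: fully covered by B → removed.
7:45 am-8:50 am: fully covered by B → removed.
9:00 am-1:35 pm minus B → 10:15 am-1:10 pm, 1:25 pm-1:35 pm.
4:25 pm-4:35 pm: no B overlap → unchanged.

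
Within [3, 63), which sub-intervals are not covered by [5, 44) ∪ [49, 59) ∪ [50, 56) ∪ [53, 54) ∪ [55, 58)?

[3, 5) ∪ [44, 49) ∪ [59, 63)

The merged coverage is [5, 44), [49, 59).
Uncovered inside [3, 63): [3, 5), [44, 49), [59, 63).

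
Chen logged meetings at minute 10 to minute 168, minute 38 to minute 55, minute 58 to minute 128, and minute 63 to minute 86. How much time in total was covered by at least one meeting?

Merged: minute 10 to minute 168.
Length: 158 minutes.

158 minutes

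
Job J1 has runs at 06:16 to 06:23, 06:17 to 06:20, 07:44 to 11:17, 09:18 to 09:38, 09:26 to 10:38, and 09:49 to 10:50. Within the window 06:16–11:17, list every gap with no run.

06:23–07:44

The merged coverage is 06:16–06:23, 07:44–11:17.
Gaps within 06:16–11:17: 06:23–07:44.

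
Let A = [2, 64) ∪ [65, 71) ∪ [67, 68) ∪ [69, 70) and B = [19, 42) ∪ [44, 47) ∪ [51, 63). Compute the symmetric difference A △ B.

First set merges to [2, 64), [65, 71).
A \ B = [2, 19), [42, 44), [47, 51), [63, 64), [65, 71).
B \ A = none.
Union of the two gives the symmetric difference.

[2, 19) ∪ [42, 44) ∪ [47, 51) ∪ [63, 64) ∪ [65, 71)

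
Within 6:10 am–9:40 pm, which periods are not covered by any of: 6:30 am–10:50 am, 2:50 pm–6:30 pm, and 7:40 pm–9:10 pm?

6:10 am-6:30 am, 10:50 am-2:50 pm, 6:30 pm-7:40 pm, 9:10 pm-9:40 pm

The merged coverage is 6:30 am-10:50 am, 2:50 pm-6:30 pm, 7:40 pm-9:10 pm.
Gaps within 6:10 am-9:40 pm: 6:10 am-6:30 am, 10:50 am-2:50 pm, 6:30 pm-7:40 pm, 9:10 pm-9:40 pm.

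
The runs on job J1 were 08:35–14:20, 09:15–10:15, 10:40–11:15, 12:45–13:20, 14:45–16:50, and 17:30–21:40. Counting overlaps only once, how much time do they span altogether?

Merged: 08:35–14:20, 14:45–16:50, 17:30–21:40.
Lengths: 5 h 45 min + 2 h 5 min + 4 h 10 min = 12 h.

12 h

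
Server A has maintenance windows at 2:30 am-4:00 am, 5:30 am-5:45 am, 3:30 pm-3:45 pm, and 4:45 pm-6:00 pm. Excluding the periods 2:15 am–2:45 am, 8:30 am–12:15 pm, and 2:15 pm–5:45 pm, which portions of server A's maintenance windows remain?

2:45 am-4:00 am, 5:30 am-5:45 am, 5:45 pm-6:00 pm

2:30 am-4:00 am \ B = 2:45 am-4:00 am.
5:30 am-5:45 am: nothing removed.
3:30 pm-3:45 pm: entirely removed.
4:45 pm-6:00 pm \ B = 5:45 pm-6:00 pm.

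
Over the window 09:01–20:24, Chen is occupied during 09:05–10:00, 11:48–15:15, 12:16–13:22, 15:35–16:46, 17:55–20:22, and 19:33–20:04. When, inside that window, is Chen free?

Covered (merged): 09:05-10:00, 11:48-15:15, 15:35-16:46, 17:55-20:22.
Complement within 09:01-20:24: 09:01-09:05, 10:00-11:48, 15:15-15:35, 16:46-17:55, 20:22-20:24.

09:01-09:05, 10:00-11:48, 15:15-15:35, 16:46-17:55, 20:22-20:24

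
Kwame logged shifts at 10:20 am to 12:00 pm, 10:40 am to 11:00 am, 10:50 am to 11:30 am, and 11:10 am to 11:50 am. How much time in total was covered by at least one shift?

Merged: 10:20 am–12:00 pm.
Length: 1 h 40 min.

1 h 40 min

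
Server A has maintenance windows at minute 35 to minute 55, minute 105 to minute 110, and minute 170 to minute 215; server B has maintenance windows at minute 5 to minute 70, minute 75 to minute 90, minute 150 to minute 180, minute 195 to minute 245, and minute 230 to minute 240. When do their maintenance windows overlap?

minute 35 to minute 55, minute 170 to minute 180, minute 195 to minute 215

B, merged: minute 5 to minute 70, minute 75 to minute 90, minute 150 to minute 180, minute 195 to minute 245.
minute 35 to minute 55 meets the second set on minute 35 to minute 55.
minute 105 to minute 110: no overlap with the second set.
minute 170 to minute 215 meets the second set on minute 170 to minute 180, minute 195 to minute 215.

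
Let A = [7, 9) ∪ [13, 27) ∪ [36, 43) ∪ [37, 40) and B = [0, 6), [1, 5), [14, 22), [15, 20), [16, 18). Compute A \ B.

[7, 9) ∪ [13, 14) ∪ [22, 27) ∪ [36, 43)

First set merges to [7, 9), [13, 27), [36, 43).
Second set merges to [0, 6), [14, 22).
[7, 9): nothing removed.
[13, 27) \ B = [13, 14), [22, 27).
[36, 43): nothing removed.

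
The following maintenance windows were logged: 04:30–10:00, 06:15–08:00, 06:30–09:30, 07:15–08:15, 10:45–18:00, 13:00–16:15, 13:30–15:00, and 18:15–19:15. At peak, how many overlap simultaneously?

4

At 07:15, 4 of the intervals are simultaneously active.
No point has more.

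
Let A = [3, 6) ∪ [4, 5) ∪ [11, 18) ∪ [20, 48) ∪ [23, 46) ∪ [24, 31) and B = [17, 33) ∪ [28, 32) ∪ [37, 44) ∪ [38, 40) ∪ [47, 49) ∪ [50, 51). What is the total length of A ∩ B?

22

Merge the first list: [3, 6), [11, 18), [20, 48).
Merge the second list: [17, 33), [37, 44), [47, 49), [50, 51).
A ∩ B = [17, 18), [20, 33), [37, 44), [47, 48).
Total: 1 + 13 + 7 + 1 = 22.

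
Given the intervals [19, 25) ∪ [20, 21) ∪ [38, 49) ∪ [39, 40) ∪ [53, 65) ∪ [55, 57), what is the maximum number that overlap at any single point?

2

Sweep endpoints in order; track running count of active intervals.
Peak of 2 reached at 20.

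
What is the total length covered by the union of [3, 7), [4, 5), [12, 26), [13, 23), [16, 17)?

Merged: [3, 7), [12, 26).
Lengths: 4 + 14 = 18.

18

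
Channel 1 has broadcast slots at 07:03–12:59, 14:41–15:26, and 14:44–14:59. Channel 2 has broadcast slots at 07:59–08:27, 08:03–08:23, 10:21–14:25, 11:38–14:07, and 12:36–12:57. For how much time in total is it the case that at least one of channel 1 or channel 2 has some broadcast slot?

8 h 7 min

First set merges to 07:03–12:59, 14:41–15:26.
Second set merges to 07:59–08:27, 10:21–14:25.
A ∪ B = 07:03–14:25, 14:41–15:26.
Total: 7 h 22 min + 45 min = 8 h 7 min.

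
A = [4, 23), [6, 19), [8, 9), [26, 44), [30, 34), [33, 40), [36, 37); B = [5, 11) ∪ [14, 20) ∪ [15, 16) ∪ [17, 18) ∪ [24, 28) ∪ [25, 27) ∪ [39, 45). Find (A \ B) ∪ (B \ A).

[4, 5) ∪ [11, 14) ∪ [20, 23) ∪ [24, 26) ∪ [28, 39) ∪ [44, 45)

A, merged: [4, 23), [26, 44).
B, merged: [5, 11), [14, 20), [24, 28), [39, 45).
A \ B = [4, 5), [11, 14), [20, 23), [28, 39).
B \ A = [24, 26), [44, 45).
Union of the two gives the symmetric difference.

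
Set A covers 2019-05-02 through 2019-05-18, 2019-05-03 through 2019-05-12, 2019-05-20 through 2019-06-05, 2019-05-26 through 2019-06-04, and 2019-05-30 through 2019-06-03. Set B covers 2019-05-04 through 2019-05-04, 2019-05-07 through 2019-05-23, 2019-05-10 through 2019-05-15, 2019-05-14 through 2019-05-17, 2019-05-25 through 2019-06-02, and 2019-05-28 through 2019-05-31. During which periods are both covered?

First set merges to 2019-05-02 through 2019-05-18, 2019-05-20 through 2019-06-05.
Second set merges to 2019-05-04 through 2019-05-04, 2019-05-07 through 2019-05-23, 2019-05-25 through 2019-06-02.
2019-05-02 through 2019-05-18 overlaps B on 2019-05-04 through 2019-05-04, 2019-05-07 through 2019-05-18.
2019-05-20 through 2019-06-05 overlaps B on 2019-05-20 through 2019-05-23, 2019-05-25 through 2019-06-02.

2019-05-04 through 2019-05-04, 2019-05-07 through 2019-05-18, 2019-05-20 through 2019-05-23, 2019-05-25 through 2019-06-02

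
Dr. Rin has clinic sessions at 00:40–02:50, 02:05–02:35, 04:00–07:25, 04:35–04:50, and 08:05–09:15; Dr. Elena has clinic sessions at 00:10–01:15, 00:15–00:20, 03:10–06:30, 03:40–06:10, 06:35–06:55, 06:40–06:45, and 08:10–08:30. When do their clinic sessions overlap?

Merge the first list: 00:40–02:50, 04:00–07:25, 08:05–09:15.
Merge the second list: 00:10–01:15, 03:10–06:30, 06:35–06:55, 08:10–08:30.
00:40–02:50 ∩ B → 00:40–01:15.
04:00–07:25 ∩ B → 04:00–06:30, 06:35–06:55.
08:05–09:15 ∩ B → 08:10–08:30.

00:40–01:15, 04:00–06:30, 06:35–06:55, 08:10–08:30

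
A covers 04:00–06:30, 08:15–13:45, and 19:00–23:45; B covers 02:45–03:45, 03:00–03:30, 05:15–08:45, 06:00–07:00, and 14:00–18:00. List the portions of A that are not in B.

04:00–05:15, 08:45–13:45, 19:00–23:45

Merge the second list: 02:45–03:45, 05:15–08:45, 14:00–18:00.
04:00–06:30 minus B → 04:00–05:15.
08:15–13:45 minus B → 08:45–13:45.
19:00–23:45: no B overlap → unchanged.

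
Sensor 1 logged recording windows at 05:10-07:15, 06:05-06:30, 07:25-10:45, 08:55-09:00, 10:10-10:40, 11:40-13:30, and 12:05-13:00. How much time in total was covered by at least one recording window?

7 h 15 min

Merged: 05:10-07:15, 07:25-10:45, 11:40-13:30.
Lengths: 2 h 5 min + 3 h 20 min + 1 h 50 min = 7 h 15 min.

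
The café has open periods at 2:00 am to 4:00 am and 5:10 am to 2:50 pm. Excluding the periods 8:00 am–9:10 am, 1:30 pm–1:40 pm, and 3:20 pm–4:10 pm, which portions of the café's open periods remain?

2:00 am–4:00 am: no B overlap → unchanged.
5:10 am–2:50 pm minus B → 5:10 am–8:00 am, 9:10 am–1:30 pm, 1:40 pm–2:50 pm.

2:00 am–4:00 am, 5:10 am–8:00 am, 9:10 am–1:30 pm, 1:40 pm–2:50 pm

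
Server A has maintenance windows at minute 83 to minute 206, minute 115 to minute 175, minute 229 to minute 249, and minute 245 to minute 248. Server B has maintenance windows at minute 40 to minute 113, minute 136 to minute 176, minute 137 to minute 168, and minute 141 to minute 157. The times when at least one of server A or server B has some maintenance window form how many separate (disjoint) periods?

Merge the first list: minute 83 to minute 206, minute 229 to minute 249.
Merge the second list: minute 40 to minute 113, minute 136 to minute 176.
A ∪ B = minute 40 to minute 206, minute 229 to minute 249.
That is 2 disjoint pieces.

2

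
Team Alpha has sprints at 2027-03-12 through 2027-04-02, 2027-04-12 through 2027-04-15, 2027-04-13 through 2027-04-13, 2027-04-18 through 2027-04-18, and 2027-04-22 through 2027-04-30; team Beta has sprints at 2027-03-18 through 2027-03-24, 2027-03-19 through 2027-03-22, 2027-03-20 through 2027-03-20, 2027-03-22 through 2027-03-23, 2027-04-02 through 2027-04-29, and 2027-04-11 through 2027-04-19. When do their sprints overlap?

2027-03-18 through 2027-03-24, 2027-04-02 through 2027-04-02, 2027-04-12 through 2027-04-15, 2027-04-18 through 2027-04-18, 2027-04-22 through 2027-04-29

Merge the first list: 2027-03-12 through 2027-04-02, 2027-04-12 through 2027-04-15, 2027-04-18 through 2027-04-18, 2027-04-22 through 2027-04-30.
Merge the second list: 2027-03-18 through 2027-03-24, 2027-04-02 through 2027-04-29.
2027-03-12 through 2027-04-02 meets the second set on 2027-03-18 through 2027-03-24, 2027-04-02 through 2027-04-02.
2027-04-12 through 2027-04-15 meets the second set on 2027-04-12 through 2027-04-15.
2027-04-18 through 2027-04-18 meets the second set on 2027-04-18 through 2027-04-18.
2027-04-22 through 2027-04-30 meets the second set on 2027-04-22 through 2027-04-29.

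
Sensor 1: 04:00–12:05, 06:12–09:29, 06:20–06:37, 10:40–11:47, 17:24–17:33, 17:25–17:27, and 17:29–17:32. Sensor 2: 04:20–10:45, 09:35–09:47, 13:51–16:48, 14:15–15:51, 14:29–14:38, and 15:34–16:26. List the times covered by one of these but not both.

04:00-04:20, 10:45-12:05, 13:51-16:48, 17:24-17:33

A, merged: 04:00-12:05, 17:24-17:33.
B, merged: 04:20-10:45, 13:51-16:48.
A but not B: 04:00-04:20, 10:45-12:05, 17:24-17:33.
B but not A: 13:51-16:48.
Combining gives A △ B.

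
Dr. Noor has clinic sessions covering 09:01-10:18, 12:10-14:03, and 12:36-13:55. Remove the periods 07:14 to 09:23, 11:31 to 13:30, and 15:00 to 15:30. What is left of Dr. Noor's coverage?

09:23–10:18, 13:30–14:03

Merge the first list: 09:01–10:18, 12:10–14:03.
09:01–10:18 with B removed leaves 09:23–10:18.
12:10–14:03 with B removed leaves 13:30–14:03.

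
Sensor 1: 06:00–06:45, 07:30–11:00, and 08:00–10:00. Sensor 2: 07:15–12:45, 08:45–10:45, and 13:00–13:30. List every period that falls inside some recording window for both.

A, merged: 06:00–06:45, 07:30–11:00.
B, merged: 07:15–12:45, 13:00–13:30.
06:00–06:45 falls entirely outside B.
07:30–11:00 overlaps B on 07:30–11:00.

07:30–11:00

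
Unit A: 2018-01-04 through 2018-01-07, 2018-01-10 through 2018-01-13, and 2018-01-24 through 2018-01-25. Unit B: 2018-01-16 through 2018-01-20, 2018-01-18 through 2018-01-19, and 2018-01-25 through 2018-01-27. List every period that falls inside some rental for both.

Second set merges to 2018-01-16 through 2018-01-20, 2018-01-25 through 2018-01-27.
2018-01-04 through 2018-01-07: no overlap with the second set.
2018-01-10 through 2018-01-13: no overlap with the second set.
2018-01-24 through 2018-01-25 meets the second set on 2018-01-25 through 2018-01-25.

2018-01-25 through 2018-01-25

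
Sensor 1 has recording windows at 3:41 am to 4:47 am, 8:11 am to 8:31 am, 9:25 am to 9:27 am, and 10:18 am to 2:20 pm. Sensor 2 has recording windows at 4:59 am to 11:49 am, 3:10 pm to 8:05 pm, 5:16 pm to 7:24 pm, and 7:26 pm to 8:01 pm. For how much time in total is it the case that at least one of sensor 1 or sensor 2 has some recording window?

Merge the second list: 4:59 am-11:49 am, 3:10 pm-8:05 pm.
A ∪ B = 3:41 am-4:47 am, 4:59 am-2:20 pm, 3:10 pm-8:05 pm.
Total: 1 h 6 min + 9 h 21 min + 4 h 55 min = 15 h 22 min.

15 h 22 min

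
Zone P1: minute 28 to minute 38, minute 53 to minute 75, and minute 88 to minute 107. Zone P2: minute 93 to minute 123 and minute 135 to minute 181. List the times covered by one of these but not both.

minute 28 to minute 38, minute 53 to minute 75, minute 88 to minute 93, minute 107 to minute 123, minute 135 to minute 181

A but not B: minute 28 to minute 38, minute 53 to minute 75, minute 88 to minute 93.
B but not A: minute 107 to minute 123, minute 135 to minute 181.
Combining gives A △ B.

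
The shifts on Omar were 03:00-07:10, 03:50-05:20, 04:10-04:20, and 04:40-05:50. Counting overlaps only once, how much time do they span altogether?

4 h 10 min

Merged: 03:00-07:10.
Length: 4 h 10 min.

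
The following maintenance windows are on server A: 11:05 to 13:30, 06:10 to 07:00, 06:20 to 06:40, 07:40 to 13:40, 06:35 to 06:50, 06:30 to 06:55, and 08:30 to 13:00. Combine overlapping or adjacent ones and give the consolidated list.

Sort by start: 06:10–07:00, 06:20–06:40, 06:30–06:55, 06:35–06:50, 07:40–13:40, 08:30–13:00, 11:05–13:30.
06:20–06:40 overlaps/touches 06:10–07:00 → extend to 06:10–07:00.
06:30–06:55 overlaps/touches 06:10–07:00 → extend to 06:10–07:00.
06:35–06:50 overlaps/touches 06:10–07:00 → extend to 06:10–07:00.
07:40–13:40 is disjoint → start new block.
08:30–13:00 overlaps/touches 07:40–13:40 → extend to 07:40–13:40.
11:05–13:30 overlaps/touches 07:40–13:40 → extend to 07:40–13:40.

06:10–07:00, 07:40–13:40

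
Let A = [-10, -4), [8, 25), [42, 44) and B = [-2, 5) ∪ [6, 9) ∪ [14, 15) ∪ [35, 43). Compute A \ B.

[-10, -4): no B overlap → unchanged.
[8, 25) minus B → [9, 14), [15, 25).
[42, 44) minus B → [43, 44).

[-10, -4) ∪ [9, 14) ∪ [15, 25) ∪ [43, 44)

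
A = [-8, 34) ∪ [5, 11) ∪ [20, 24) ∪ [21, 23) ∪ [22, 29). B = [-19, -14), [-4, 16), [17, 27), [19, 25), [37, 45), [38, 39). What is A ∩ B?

[-4, 16) ∪ [17, 27)

A, merged: [-8, 34).
B, merged: [-19, -14), [-4, 16), [17, 27), [37, 45).
[-8, 34) ∩ B → [-4, 16), [17, 27).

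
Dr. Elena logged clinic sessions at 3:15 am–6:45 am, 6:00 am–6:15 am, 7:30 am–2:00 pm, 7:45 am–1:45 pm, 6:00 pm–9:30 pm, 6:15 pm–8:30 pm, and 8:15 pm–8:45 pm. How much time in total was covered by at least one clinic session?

Merged: 3:15 am–6:45 am, 7:30 am–2:00 pm, 6:00 pm–9:30 pm.
Lengths: 3 h 30 min + 6 h 30 min + 3 h 30 min = 13 h 30 min.

13 h 30 min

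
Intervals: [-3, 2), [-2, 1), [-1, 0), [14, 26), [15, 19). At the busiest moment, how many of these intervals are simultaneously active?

3

Walk the sorted start/end points keeping a running depth.
The depth first hits 3 at -1.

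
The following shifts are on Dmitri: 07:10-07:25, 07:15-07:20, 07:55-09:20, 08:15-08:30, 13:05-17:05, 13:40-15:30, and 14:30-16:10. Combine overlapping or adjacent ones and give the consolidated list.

07:10–07:25, 07:55–09:20, 13:05–17:05

07:15–07:20 overlaps/touches 07:10–07:25 → extend to 07:10–07:25.
07:55–09:20 is disjoint → start new block.
08:15–08:30 overlaps/touches 07:55–09:20 → extend to 07:55–09:20.
13:05–17:05 is disjoint → start new block.
13:40–15:30 overlaps/touches 13:05–17:05 → extend to 13:05–17:05.
14:30–16:10 overlaps/touches 13:05–17:05 → extend to 13:05–17:05.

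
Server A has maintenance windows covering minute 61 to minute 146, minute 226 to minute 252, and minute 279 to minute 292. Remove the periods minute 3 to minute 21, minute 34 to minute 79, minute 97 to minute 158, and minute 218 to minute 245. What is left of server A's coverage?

minute 61 to minute 146 with B removed leaves minute 79 to minute 97.
minute 226 to minute 252 with B removed leaves minute 245 to minute 252.
minute 279 to minute 292 is untouched.

minute 79 to minute 97, minute 245 to minute 252, minute 279 to minute 292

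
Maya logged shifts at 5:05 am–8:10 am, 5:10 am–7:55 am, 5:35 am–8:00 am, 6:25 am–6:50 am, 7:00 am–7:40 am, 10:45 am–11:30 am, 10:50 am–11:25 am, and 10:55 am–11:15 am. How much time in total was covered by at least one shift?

Merged: 5:05 am–8:10 am, 10:45 am–11:30 am.
Lengths: 3 h 5 min + 45 min = 3 h 50 min.

3 h 50 min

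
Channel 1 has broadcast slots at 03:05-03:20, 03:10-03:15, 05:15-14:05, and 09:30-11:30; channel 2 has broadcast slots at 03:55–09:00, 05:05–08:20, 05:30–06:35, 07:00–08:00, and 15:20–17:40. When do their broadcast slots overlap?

A, merged: 03:05–03:20, 05:15–14:05.
B, merged: 03:55–09:00, 15:20–17:40.
03:05–03:20 falls entirely outside B.
05:15–14:05 overlaps B on 05:15–09:00.

05:15–09:00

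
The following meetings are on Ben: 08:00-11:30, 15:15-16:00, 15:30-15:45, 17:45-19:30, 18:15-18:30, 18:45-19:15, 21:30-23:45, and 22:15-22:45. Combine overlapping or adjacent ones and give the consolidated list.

15:15-16:00 is disjoint → start new block.
15:30-15:45 overlaps/touches 15:15-16:00 → extend to 15:15-16:00.
17:45-19:30 is disjoint → start new block.
18:15-18:30 overlaps/touches 17:45-19:30 → extend to 17:45-19:30.
18:45-19:15 overlaps/touches 17:45-19:30 → extend to 17:45-19:30.
21:30-23:45 is disjoint → start new block.
22:15-22:45 overlaps/touches 21:30-23:45 → extend to 21:30-23:45.

08:00-11:30, 15:15-16:00, 17:45-19:30, 21:30-23:45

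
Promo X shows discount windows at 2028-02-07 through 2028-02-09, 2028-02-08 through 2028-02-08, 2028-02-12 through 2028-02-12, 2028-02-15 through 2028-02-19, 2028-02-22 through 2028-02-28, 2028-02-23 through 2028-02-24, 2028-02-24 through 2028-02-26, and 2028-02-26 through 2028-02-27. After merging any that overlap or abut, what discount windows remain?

2028-02-08 through 2028-02-08 overlaps/touches 2028-02-07 through 2028-02-09 → extend to 2028-02-07 through 2028-02-09.
2028-02-12 through 2028-02-12 is disjoint → start new block.
2028-02-15 through 2028-02-19 is disjoint → start new block.
2028-02-22 through 2028-02-28 is disjoint → start new block.
2028-02-23 through 2028-02-24 overlaps/touches 2028-02-22 through 2028-02-28 → extend to 2028-02-22 through 2028-02-28.
2028-02-24 through 2028-02-26 overlaps/touches 2028-02-22 through 2028-02-28 → extend to 2028-02-22 through 2028-02-28.
2028-02-26 through 2028-02-27 overlaps/touches 2028-02-22 through 2028-02-28 → extend to 2028-02-22 through 2028-02-28.

2028-02-07 through 2028-02-09, 2028-02-12 through 2028-02-12, 2028-02-15 through 2028-02-19, 2028-02-22 through 2028-02-28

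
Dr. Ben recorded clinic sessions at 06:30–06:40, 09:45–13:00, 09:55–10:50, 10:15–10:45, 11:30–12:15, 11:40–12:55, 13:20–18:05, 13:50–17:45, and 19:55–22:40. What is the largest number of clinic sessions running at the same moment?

At 10:15, 3 of the intervals are simultaneously active.
No point has more.

3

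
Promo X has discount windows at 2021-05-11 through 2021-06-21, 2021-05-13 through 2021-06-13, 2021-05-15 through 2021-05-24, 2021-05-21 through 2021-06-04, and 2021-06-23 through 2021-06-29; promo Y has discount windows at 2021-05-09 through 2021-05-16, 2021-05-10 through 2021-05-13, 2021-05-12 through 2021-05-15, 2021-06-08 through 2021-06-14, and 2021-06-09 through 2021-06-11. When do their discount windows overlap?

2021-05-11 through 2021-05-16, 2021-06-08 through 2021-06-14

A, merged: 2021-05-11 through 2021-06-21, 2021-06-23 through 2021-06-29.
B, merged: 2021-05-09 through 2021-05-16, 2021-06-08 through 2021-06-14.
2021-05-11 through 2021-06-21 ∩ B → 2021-05-11 through 2021-05-16, 2021-06-08 through 2021-06-14.
2021-06-23 through 2021-06-29 meets no B interval.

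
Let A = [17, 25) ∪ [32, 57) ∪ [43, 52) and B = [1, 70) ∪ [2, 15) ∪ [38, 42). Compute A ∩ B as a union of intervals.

[17, 25) ∪ [32, 57)

Merge the first list: [17, 25), [32, 57).
Merge the second list: [1, 70).
[17, 25) meets the second set on [17, 25).
[32, 57) meets the second set on [32, 57).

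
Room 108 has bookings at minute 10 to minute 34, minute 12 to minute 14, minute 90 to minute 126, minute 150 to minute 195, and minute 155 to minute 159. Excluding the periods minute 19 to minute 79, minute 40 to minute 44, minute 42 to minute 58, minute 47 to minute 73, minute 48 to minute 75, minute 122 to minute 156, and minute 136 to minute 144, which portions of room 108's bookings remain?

A, merged: minute 10 to minute 34, minute 90 to minute 126, minute 150 to minute 195.
B, merged: minute 19 to minute 79, minute 122 to minute 156.
minute 10 to minute 34 minus B → minute 10 to minute 19.
minute 90 to minute 126 minus B → minute 90 to minute 122.
minute 150 to minute 195 minus B → minute 156 to minute 195.

minute 10 to minute 19, minute 90 to minute 122, minute 156 to minute 195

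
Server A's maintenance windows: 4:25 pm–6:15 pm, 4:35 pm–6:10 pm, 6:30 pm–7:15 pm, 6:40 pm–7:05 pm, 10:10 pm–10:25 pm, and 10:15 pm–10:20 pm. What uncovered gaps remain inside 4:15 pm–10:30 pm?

After merging, the occupied span is 4:25 pm–6:15 pm, 6:30 pm–7:15 pm, 10:10 pm–10:25 pm.
Complement within 4:15 pm–10:30 pm: 4:15 pm–4:25 pm, 6:15 pm–6:30 pm, 7:15 pm–10:10 pm, 10:25 pm–10:30 pm.

4:15 pm–4:25 pm, 6:15 pm–6:30 pm, 7:15 pm–10:10 pm, 10:25 pm–10:30 pm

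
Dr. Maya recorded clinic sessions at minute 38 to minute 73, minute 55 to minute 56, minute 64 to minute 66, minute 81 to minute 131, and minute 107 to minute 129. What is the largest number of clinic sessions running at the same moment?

Walk the sorted start/end points keeping a running depth.
The depth first hits 2 at minute 55.

2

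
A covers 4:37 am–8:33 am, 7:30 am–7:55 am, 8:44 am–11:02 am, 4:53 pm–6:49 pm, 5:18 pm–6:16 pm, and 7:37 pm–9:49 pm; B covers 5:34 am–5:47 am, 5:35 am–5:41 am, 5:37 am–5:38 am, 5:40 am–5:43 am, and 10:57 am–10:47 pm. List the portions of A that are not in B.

A, merged: 4:37 am–8:33 am, 8:44 am–11:02 am, 4:53 pm–6:49 pm, 7:37 pm–9:49 pm.
B, merged: 5:34 am–5:47 am, 10:57 am–10:47 pm.
4:37 am–8:33 am with B removed leaves 4:37 am–5:34 am, 5:47 am–8:33 am.
8:44 am–11:02 am with B removed leaves 8:44 am–10:57 am.
4:53 pm–6:49 pm lies entirely inside B → drops out.
7:37 pm–9:49 pm lies entirely inside B → drops out.

4:37 am–5:34 am, 5:47 am–8:33 am, 8:44 am–10:57 am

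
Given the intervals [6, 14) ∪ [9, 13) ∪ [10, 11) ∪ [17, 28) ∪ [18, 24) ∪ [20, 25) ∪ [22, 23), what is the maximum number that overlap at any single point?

4

Walk the sorted start/end points keeping a running depth.
The depth first hits 4 at 22.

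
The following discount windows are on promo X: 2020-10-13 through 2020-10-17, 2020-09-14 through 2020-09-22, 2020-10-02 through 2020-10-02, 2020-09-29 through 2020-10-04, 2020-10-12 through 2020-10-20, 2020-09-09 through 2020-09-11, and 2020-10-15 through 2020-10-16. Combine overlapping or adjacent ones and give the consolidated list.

Sort by start: 2020-09-09 through 2020-09-11, 2020-09-14 through 2020-09-22, 2020-09-29 through 2020-10-04, 2020-10-02 through 2020-10-02, 2020-10-12 through 2020-10-20, 2020-10-13 through 2020-10-17, 2020-10-15 through 2020-10-16.
2020-09-14 through 2020-09-22 is disjoint → start new block.
2020-09-29 through 2020-10-04 is disjoint → start new block.
2020-10-02 through 2020-10-02 overlaps/touches 2020-09-29 through 2020-10-04 → extend to 2020-09-29 through 2020-10-04.
2020-10-12 through 2020-10-20 is disjoint → start new block.
2020-10-13 through 2020-10-17 overlaps/touches 2020-10-12 through 2020-10-20 → extend to 2020-10-12 through 2020-10-20.
2020-10-15 through 2020-10-16 overlaps/touches 2020-10-12 through 2020-10-20 → extend to 2020-10-12 through 2020-10-20.

2020-09-09 through 2020-09-11, 2020-09-14 through 2020-09-22, 2020-09-29 through 2020-10-04, 2020-10-12 through 2020-10-20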